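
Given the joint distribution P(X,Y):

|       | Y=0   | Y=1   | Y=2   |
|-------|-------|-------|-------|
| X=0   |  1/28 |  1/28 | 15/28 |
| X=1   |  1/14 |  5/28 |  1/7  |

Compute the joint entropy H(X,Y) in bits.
1.9426 bits

H(X,Y) = -Σ_{x,y} P(x,y) log₂ P(x,y). Per-cell terms -P(x,y)·log₂P(x,y):
  X=0: 0.17169, 0.17169, 0.48239
  X=1: 0.27195, 0.44383, 0.40105
Sum of the 6 terms: H(X,Y) = 1.9426 bits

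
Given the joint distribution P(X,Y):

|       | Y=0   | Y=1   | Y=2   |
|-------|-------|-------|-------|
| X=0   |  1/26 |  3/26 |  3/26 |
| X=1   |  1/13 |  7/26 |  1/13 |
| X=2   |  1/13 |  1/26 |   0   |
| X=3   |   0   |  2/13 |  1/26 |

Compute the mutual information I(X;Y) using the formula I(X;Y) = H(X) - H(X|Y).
0.2146 bits

I(X;Y) = H(X) - H(X|Y)

Marginal of X (row sums):
  P(X=0) = 1/26 + 3/26 + 3/26 = 7/26
  P(X=1) = 1/13 + 7/26 + 1/13 = 11/26
  P(X=2) = 1/13 + 1/26 + 0 = 3/26
  P(X=3) = 0 + 2/13 + 1/26 = 5/26
H(X) = -[(7/26)·log₂(7/26) + (11/26)·log₂(11/26) + (3/26)·log₂(3/26) + (5/26)·log₂(5/26)]
  = 0.5097 + 0.5250 + 0.3595 + 0.4574 = 1.8516 bits

Marginal of Y (column sums):
  P(Y=0) = 1/26 + 1/13 + 1/13 + 0 = 5/26
  P(Y=1) = 3/26 + 7/26 + 1/26 + 2/13 = 15/26
  P(Y=2) = 3/26 + 1/13 + 0 + 1/26 = 3/13
H(X|Y) = Σ_y P(y)·H(X|Y=y):
  Y=0: P(Y=0) = 5/26, P(X|Y=0) = (1/5, 2/5, 2/5, 0) → H(X|Y=0) = 1.5219
  Y=1: P(Y=1) = 15/26, P(X|Y=1) = (1/5, 7/15, 1/15, 4/15) → H(X|Y=1) = 1.7465
  Y=2: P(Y=2) = 3/13, P(X|Y=2) = (1/2, 1/3, 0, 1/6) → H(X|Y=2) = 1.4591
H(X|Y) = (5/26)·1.5219 + (15/26)·1.7465 + (3/13)·1.4591 = 1.6370 bits

I(X;Y) = H(X) - H(X|Y) = 1.8516 - 1.6370 = 0.2146 bits

Cross-check via I(X;Y) = H(X) + H(Y) - H(X,Y): computing H(Y) from the column sums and H(X,Y) from the 12 cells in the same way gives H(Y) = 1.4034 bits and H(X,Y) = 3.0404 bits, so
I(X;Y) = 1.8516 + 1.4034 - 3.0404 = 0.2146 bits ✓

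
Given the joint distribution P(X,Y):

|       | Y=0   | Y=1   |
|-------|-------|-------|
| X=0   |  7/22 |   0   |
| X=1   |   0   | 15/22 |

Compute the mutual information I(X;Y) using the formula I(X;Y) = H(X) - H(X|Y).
0.9024 bits

I(X;Y) = H(X) - H(X|Y)

Marginal of X (row sums):
  P(X=0) = 7/22 + 0 = 7/22
  P(X=1) = 0 + 15/22 = 15/22
H(X) = -[(7/22)·log₂(7/22) + (15/22)·log₂(15/22)]
  = 0.5257 + 0.3767 = 0.9024 bits

Marginal of Y (column sums):
  P(Y=0) = 7/22 + 0 = 7/22
  P(Y=1) = 0 + 15/22 = 15/22
H(X|Y) = Σ_y P(y)·H(X|Y=y):
  Y=0: P(Y=0) = 7/22, P(X|Y=0) = (1, 0) → H(X|Y=0) = 0.0000
  Y=1: P(Y=1) = 15/22, P(X|Y=1) = (0, 1) → H(X|Y=1) = 0.0000
H(X|Y) = (7/22)·0.0000 + (15/22)·0.0000 = 0.0000 bits

I(X;Y) = H(X) - H(X|Y) = 0.9024 - 0.0000 = 0.9024 bits

Cross-check via I(X;Y) = H(X) + H(Y) - H(X,Y): computing H(Y) from the column sums and H(X,Y) from the 4 cells in the same way gives H(Y) = 0.9024 bits and H(X,Y) = 0.9024 bits, so
I(X;Y) = 0.9024 + 0.9024 - 0.9024 = 0.9024 bits ✓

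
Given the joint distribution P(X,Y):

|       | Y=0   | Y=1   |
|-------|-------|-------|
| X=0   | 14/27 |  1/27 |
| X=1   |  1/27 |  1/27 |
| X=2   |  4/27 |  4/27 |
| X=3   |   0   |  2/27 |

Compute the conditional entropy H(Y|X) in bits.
0.5667 bits

H(Y|X) = H(X,Y) - H(X)

H(X,Y) = -Σ_{x,y} P(x,y) log₂ P(x,y). Per-cell terms -P(x,y)·log₂P(x,y):
  X=0: 0.49131, 0.17611
  X=1: 0.17611, 0.17611
  X=2: 0.40813, 0.40813
  X=3: 0.00000, 0.27814
  (cells with P = 0 contribute 0)
Sum of the 8 terms: H(X,Y) = 2.11404 bits

Marginal of X (row sums):
  P(X=0) = 14/27 + 1/27 = 5/9
  P(X=1) = 1/27 + 1/27 = 2/27
  P(X=2) = 4/27 + 4/27 = 8/27
  P(X=3) = 0 + 2/27 = 2/27
H(X) = -[(5/9)·log₂(5/9) + (2/27)·log₂(2/27) + (8/27)·log₂(8/27) + (2/27)·log₂(2/27)]
  = 0.47111 + 0.27814 + 0.51997 + 0.27814 = 1.54736 bits

H(Y|X) = H(X,Y) - H(X) = 2.11404 - 1.54736 = 0.5667 bits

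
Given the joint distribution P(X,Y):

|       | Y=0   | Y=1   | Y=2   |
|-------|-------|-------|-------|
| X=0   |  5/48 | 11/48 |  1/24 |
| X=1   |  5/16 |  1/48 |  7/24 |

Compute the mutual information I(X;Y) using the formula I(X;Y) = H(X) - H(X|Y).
0.3318 bits

I(X;Y) = H(X) - H(X|Y)

Marginal of X (row sums):
  P(X=0) = 5/48 + 11/48 + 1/24 = 3/8
  P(X=1) = 5/16 + 1/48 + 7/24 = 5/8
H(X) = -[(3/8)·log₂(3/8) + (5/8)·log₂(5/8)]
  = 0.530639 + 0.423795 = 0.95443 bits

Marginal of Y (column sums):
  P(Y=0) = 5/48 + 5/16 = 5/12
  P(Y=1) = 11/48 + 1/48 = 1/4
  P(Y=2) = 1/24 + 7/24 = 1/3
H(X|Y) = Σ_y P(y)·H(X|Y=y):
  Y=0: P(Y=0) = 5/12, P(X|Y=0) = (1/4, 3/4) → H(X|Y=0) = 0.811278
  Y=1: P(Y=1) = 1/4, P(X|Y=1) = (11/12, 1/12) → H(X|Y=1) = 0.413817
  Y=2: P(Y=2) = 1/3, P(X|Y=2) = (1/8, 7/8) → H(X|Y=2) = 0.543564
H(X|Y) = (5/12)·0.811278 + (1/4)·0.413817 + (1/3)·0.543564 = 0.62267 bits

I(X;Y) = H(X) - H(X|Y) = 0.95443 - 0.62267 = 0.3318 bits

Cross-check via I(X;Y) = H(X) + H(Y) - H(X,Y): computing H(Y) from the column sums and H(X,Y) from the 6 cells in the same way gives H(Y) = 1.55459 bits and H(X,Y) = 2.17726 bits, so
I(X;Y) = 0.95443 + 1.55459 - 2.17726 = 0.3318 bits ✓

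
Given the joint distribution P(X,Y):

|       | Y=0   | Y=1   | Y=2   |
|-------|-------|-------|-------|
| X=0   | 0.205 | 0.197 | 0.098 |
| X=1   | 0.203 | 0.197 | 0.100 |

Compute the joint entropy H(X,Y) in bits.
2.5197 bits

H(X,Y) = -Σ_{x,y} P(x,y) log₂ P(x,y). Per-cell terms -P(x,y)·log₂P(x,y):
  X=0: 0.4687, 0.4617, 0.3284
  X=1: 0.4670, 0.4617, 0.3322
Sum of the 6 terms: H(X,Y) = 2.5197 bits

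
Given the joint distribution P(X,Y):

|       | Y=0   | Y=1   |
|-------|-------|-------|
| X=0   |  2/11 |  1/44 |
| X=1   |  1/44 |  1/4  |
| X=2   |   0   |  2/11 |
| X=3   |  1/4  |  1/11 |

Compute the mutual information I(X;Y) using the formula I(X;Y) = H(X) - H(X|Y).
0.4930 bits

I(X;Y) = H(X) - H(X|Y)

Marginal of X (row sums):
  P(X=0) = 2/11 + 1/44 = 9/44
  P(X=1) = 1/44 + 1/4 = 3/11
  P(X=2) = 0 + 2/11 = 2/11
  P(X=3) = 1/4 + 1/11 = 15/44
H(X) = -[(9/44)·log₂(9/44) + (3/11)·log₂(3/11) + (2/11)·log₂(2/11) + (15/44)·log₂(15/44)]
  = 0.4683 + 0.5112 + 0.4472 + 0.5293 = 1.9560 bits

Marginal of Y (column sums):
  P(Y=0) = 2/11 + 1/44 + 0 + 1/4 = 5/11
  P(Y=1) = 1/44 + 1/4 + 2/11 + 1/11 = 6/11
H(X|Y) = Σ_y P(y)·H(X|Y=y):
  Y=0: P(Y=0) = 5/11, P(X|Y=0) = (2/5, 1/20, 0, 11/20) → H(X|Y=0) = 1.2192
  Y=1: P(Y=1) = 6/11, P(X|Y=1) = (1/24, 11/24, 1/3, 1/6) → H(X|Y=1) = 1.6661
H(X|Y) = (5/11)·1.2192 + (6/11)·1.6661 = 1.4630 bits

I(X;Y) = H(X) - H(X|Y) = 1.9560 - 1.4630 = 0.4930 bits

Cross-check via I(X;Y) = H(X) + H(Y) - H(X,Y): computing H(Y) from the column sums and H(X,Y) from the 8 cells in the same way gives H(Y) = 0.9940 bits and H(X,Y) = 2.4570 bits, so
I(X;Y) = 1.9560 + 0.9940 - 2.4570 = 0.4930 bits ✓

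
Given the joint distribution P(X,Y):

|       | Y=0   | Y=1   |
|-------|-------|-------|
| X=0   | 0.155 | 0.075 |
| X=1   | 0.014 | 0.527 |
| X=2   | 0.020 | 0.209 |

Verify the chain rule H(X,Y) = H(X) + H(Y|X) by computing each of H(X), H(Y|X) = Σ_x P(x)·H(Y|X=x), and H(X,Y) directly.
H(X) = 1.4541 bits, H(Y|X) = 0.4011 bits, H(X,Y) = 1.8553 bits

Marginal of X (row sums):
  P(X=0) = 0.155 + 0.075 = 0.230
  P(X=1) = 0.014 + 0.527 = 0.541
  P(X=2) = 0.020 + 0.209 = 0.229
H(X) = -[0.230·log₂(0.230) + 0.541·log₂(0.541) + 0.229·log₂(0.229)]
  = 0.487668 + 0.479488 + 0.486987 = 1.4541 bits

H(Y|X) = Σ_x P(x)·H(Y|X=x):
  X=0: P(X=0) = 0.230, P(Y|X=0) = (31/46, 15/46) → H(Y|X=0) = 0.910878
  X=1: P(X=1) = 0.541, P(Y|X=1) = (14/541, 527/541) → H(Y|X=1) = 0.173279
  X=2: P(X=2) = 0.229, P(Y|X=2) = (20/229, 209/229) → H(Y|X=2) = 0.427515
H(Y|X) = 0.230·0.910878 + 0.541·0.173279 + 0.229·0.427515 = 0.4011 bits

H(X,Y) = -Σ_{x,y} P(x,y) log₂ P(x,y). Per-cell terms -P(x,y)·log₂P(x,y):
  X=0: 0.416897, 0.280272
  X=1: 0.086218, 0.487014
  X=2: 0.112877, 0.472011
Sum of the 6 terms: H(X,Y) = 1.8553 bits

Chain rule check:
  H(X) + H(Y|X) = 1.4541 + 0.4011 = 1.8552 bits
  H(X,Y) = 1.8553 bits
✓ Chain rule verified (Δ = 0.0001 is 4-dp rounding noise: each of the three values was rounded independently).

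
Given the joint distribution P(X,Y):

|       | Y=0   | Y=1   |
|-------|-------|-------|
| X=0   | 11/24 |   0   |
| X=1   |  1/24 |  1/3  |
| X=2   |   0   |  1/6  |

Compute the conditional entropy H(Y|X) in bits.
0.1887 bits

H(Y|X) = H(X,Y) - H(X)

H(X,Y) = -Σ_{x,y} P(x,y) log₂ P(x,y). Per-cell terms -P(x,y)·log₂P(x,y):
  X=0: 0.515868, 0.000000
  X=1: 0.191040, 0.528321
  X=2: 0.000000, 0.430827
  (cells with P = 0 contribute 0)
Sum of the 6 terms: H(X,Y) = 1.66606 bits

Marginal of X (row sums):
  P(X=0) = 11/24 + 0 = 11/24
  P(X=1) = 1/24 + 1/3 = 3/8
  P(X=2) = 0 + 1/6 = 1/6
H(X) = -[(11/24)·log₂(11/24) + (3/8)·log₂(3/8) + (1/6)·log₂(1/6)]
  = 0.515868 + 0.530639 + 0.430827 = 1.47733 bits

H(Y|X) = H(X,Y) - H(X) = 1.66606 - 1.47733 = 0.1887 bits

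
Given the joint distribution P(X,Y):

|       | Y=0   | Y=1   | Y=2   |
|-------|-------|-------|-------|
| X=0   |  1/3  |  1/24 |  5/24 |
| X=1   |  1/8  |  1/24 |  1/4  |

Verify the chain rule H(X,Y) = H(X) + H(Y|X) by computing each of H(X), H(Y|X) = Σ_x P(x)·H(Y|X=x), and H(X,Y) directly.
H(X) = 0.9799 bits, H(Y|X) = 1.2770 bits, H(X,Y) = 2.2569 bits

Marginal of X (row sums):
  P(X=0) = 1/3 + 1/24 + 5/24 = 7/12
  P(X=1) = 1/8 + 1/24 + 1/4 = 5/12
H(X) = -[(7/12)·log₂(7/12) + (5/12)·log₂(5/12)]
  = 0.45360 + 0.52626 = 0.9799 bits

H(Y|X) = Σ_x P(x)·H(Y|X=x):
  X=0: P(X=0) = 7/12, P(Y|X=0) = (4/7, 1/14, 5/14) → H(Y|X=0) = 1.26381
  X=1: P(X=1) = 5/12, P(Y|X=1) = (3/10, 1/10, 3/5) → H(Y|X=1) = 1.29546
H(Y|X) = (7/12)·1.26381 + (5/12)·1.29546 = 1.2770 bits

H(X,Y) = -Σ_{x,y} P(x,y) log₂ P(x,y). Per-cell terms -P(x,y)·log₂P(x,y):
  X=0: 0.52832, 0.19104, 0.47147
  X=1: 0.37500, 0.19104, 0.50000
Sum of the 6 terms: H(X,Y) = 2.2569 bits

Chain rule check:
  H(X) + H(Y|X) = 0.9799 + 1.2770 = 2.2569 bits
  H(X,Y) = 2.2569 bits
✓ Chain rule verified.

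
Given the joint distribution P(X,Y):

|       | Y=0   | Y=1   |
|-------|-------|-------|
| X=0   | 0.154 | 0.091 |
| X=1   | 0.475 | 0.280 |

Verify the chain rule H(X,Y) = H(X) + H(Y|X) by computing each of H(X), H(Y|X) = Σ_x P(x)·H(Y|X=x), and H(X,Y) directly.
H(X) = 0.8033 bits, H(Y|X) = 0.9514 bits, H(X,Y) = 1.7547 bits

Marginal of X (row sums):
  P(X=0) = 0.154 + 0.091 = 0.245
  P(X=1) = 0.475 + 0.280 = 0.755
H(X) = -[0.245·log₂(0.245) + 0.755·log₂(0.755)]
  = 0.49714 + 0.30612 = 0.8033 bits

H(Y|X) = Σ_x P(x)·H(Y|X=x):
  X=0: P(X=0) = 0.245, P(Y|X=0) = (22/35, 13/35) → H(Y|X=0) = 0.95176
  X=1: P(X=1) = 0.755, P(Y|X=1) = (95/151, 56/151) → H(Y|X=1) = 0.95133
H(Y|X) = 0.245·0.95176 + 0.755·0.95133 = 0.9514 bits

H(X,Y) = -Σ_{x,y} P(x,y) log₂ P(x,y). Per-cell terms -P(x,y)·log₂P(x,y):
  X=0: 0.41565, 0.31468
  X=1: 0.51015, 0.51422
Sum of the 4 terms: H(X,Y) = 1.7547 bits

Chain rule check:
  H(X) + H(Y|X) = 0.8033 + 0.9514 = 1.7547 bits
  H(X,Y) = 1.7547 bits
✓ Chain rule verified.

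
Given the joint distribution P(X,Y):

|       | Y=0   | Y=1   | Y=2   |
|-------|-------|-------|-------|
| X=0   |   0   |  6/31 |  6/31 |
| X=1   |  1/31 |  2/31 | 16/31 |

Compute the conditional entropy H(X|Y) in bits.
0.8093 bits

H(X|Y) = H(X,Y) - H(Y)

H(X,Y) = -Σ_{x,y} P(x,y) log₂ P(x,y). Per-cell terms -P(x,y)·log₂P(x,y):
  X=0: 0.00000, 0.45856, 0.45856
  X=1: 0.15981, 0.25511, 0.49249
  (cells with P = 0 contribute 0)
Sum of the 6 terms: H(X,Y) = 1.8245 bits

Marginal of Y (column sums):
  P(Y=0) = 0 + 1/31 = 1/31
  P(Y=1) = 6/31 + 2/31 = 8/31
  P(Y=2) = 6/31 + 16/31 = 22/31
H(Y) = -[(1/31)·log₂(1/31) + (8/31)·log₂(8/31) + (22/31)·log₂(22/31)]
  = 0.15981 + 0.50431 + 0.35112 = 1.0152 bits

H(X|Y) = H(X,Y) - H(Y) = 1.8245 - 1.0152 = 0.8093 bits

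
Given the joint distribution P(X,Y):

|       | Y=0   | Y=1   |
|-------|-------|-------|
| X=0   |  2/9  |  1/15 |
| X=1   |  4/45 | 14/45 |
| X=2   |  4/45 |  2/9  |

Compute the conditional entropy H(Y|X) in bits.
0.7994 bits

H(Y|X) = H(X,Y) - H(X)

H(X,Y) = -Σ_{x,y} P(x,y) log₂ P(x,y). Per-cell terms -P(x,y)·log₂P(x,y):
  X=0: 0.48220556, 0.26045937
  X=1: 0.31038694, 0.52406610
  X=2: 0.31038694, 0.48220556
Sum of the 6 terms: H(X,Y) = 2.3697105 bits

Marginal of X (row sums):
  P(X=0) = 2/9 + 1/15 = 13/45
  P(X=1) = 4/45 + 14/45 = 2/5
  P(X=2) = 4/45 + 2/9 = 14/45
H(X) = -[(13/45)·log₂(13/45) + (2/5)·log₂(2/5) + (14/45)·log₂(14/45)]
  = 0.51751942 + 0.52877124 + 0.52406610 = 1.5703568 bits

H(Y|X) = H(X,Y) - H(X) = 2.3697105 - 1.5703568 = 0.7994 bits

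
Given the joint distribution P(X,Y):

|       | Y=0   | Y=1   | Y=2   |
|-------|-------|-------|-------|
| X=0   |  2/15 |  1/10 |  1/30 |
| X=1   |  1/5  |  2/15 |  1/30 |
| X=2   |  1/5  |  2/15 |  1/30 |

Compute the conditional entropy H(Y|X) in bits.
1.3444 bits

H(Y|X) = H(X,Y) - H(X)

H(X,Y) = -Σ_{x,y} P(x,y) log₂ P(x,y). Per-cell terms -P(x,y)·log₂P(x,y):
  X=0: 0.38759, 0.33219, 0.16356
  X=1: 0.46439, 0.38759, 0.16356
  X=2: 0.46439, 0.38759, 0.16356
Sum of the 9 terms: H(X,Y) = 2.9144 bits

Marginal of X (row sums):
  P(X=0) = 2/15 + 1/10 + 1/30 = 4/15
  P(X=1) = 1/5 + 2/15 + 1/30 = 11/30
  P(X=2) = 1/5 + 2/15 + 1/30 = 11/30
H(X) = -[(4/15)·log₂(4/15) + (11/30)·log₂(11/30) + (11/30)·log₂(11/30)]
  = 0.50850 + 0.53073 + 0.53073 = 1.5700 bits

H(Y|X) = H(X,Y) - H(X) = 2.9144 - 1.5700 = 1.3444 bits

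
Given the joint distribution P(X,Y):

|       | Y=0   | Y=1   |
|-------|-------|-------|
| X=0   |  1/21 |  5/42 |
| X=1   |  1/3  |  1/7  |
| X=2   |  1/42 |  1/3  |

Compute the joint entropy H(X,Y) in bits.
2.1608 bits

H(X,Y) = -Σ_{x,y} P(x,y) log₂ P(x,y). Per-cell terms -P(x,y)·log₂P(x,y):
  X=0: 0.2092, 0.3655
  X=1: 0.5283, 0.4011
  X=2: 0.1284, 0.5283
Sum of the 6 terms: H(X,Y) = 2.1608 bits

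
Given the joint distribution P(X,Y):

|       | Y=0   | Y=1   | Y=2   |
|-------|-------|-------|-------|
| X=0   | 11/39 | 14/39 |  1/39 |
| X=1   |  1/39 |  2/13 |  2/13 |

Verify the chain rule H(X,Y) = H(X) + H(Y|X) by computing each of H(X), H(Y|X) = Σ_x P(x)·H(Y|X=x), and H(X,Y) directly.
H(X) = 0.9183 bits, H(Y|X) = 1.2293 bits, H(X,Y) = 2.1475 bits

Marginal of X (row sums):
  P(X=0) = 11/39 + 14/39 + 1/39 = 2/3
  P(X=1) = 1/39 + 2/13 + 2/13 = 1/3
H(X) = -[(2/3)·log₂(2/3) + (1/3)·log₂(1/3)]
  = 0.38998 + 0.52832 = 0.9183 bits

H(Y|X) = Σ_x P(x)·H(Y|X=x):
  X=0: P(X=0) = 2/3, P(Y|X=0) = (11/26, 7/13, 1/26) → H(Y|X=0) = 1.18672
  X=1: P(X=1) = 1/3, P(Y|X=1) = (1/13, 6/13, 6/13) → H(Y|X=1) = 1.31432
H(Y|X) = (2/3)·1.18672 + (1/3)·1.31432 = 1.2293 bits

H(X,Y) = -Σ_{x,y} P(x,y) log₂ P(x,y). Per-cell terms -P(x,y)·log₂P(x,y):
  X=0: 0.51502, 0.53058, 0.13552
  X=1: 0.13552, 0.41545, 0.41545
Sum of the 6 terms: H(X,Y) = 2.1475 bits

Chain rule check:
  H(X) + H(Y|X) = 0.9183 + 1.2293 = 2.1476 bits
  H(X,Y) = 2.1475 bits
✓ Chain rule verified (Δ = 0.0001 is 4-dp rounding noise: each of the three values was rounded independently).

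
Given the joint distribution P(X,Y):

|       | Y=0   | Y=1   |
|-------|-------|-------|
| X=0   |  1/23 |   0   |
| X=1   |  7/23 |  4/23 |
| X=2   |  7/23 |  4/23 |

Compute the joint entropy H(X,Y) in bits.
2.1191 bits

H(X,Y) = -Σ_{x,y} P(x,y) log₂ P(x,y). Per-cell terms -P(x,y)·log₂P(x,y):
  X=0: 0.1967, 0.0000
  X=1: 0.5223, 0.4389
  X=2: 0.5223, 0.4389
  (cells with P = 0 contribute 0)
Sum of the 6 terms: H(X,Y) = 2.1191 bits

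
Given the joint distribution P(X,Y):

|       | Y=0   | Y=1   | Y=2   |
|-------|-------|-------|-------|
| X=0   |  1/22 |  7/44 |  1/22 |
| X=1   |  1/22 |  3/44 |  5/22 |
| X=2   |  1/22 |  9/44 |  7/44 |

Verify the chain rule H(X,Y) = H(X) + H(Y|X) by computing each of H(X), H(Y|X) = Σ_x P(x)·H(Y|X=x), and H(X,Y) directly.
H(X) = 1.5568 bits, H(Y|X) = 1.3161 bits, H(X,Y) = 2.8729 bits

Marginal of X (row sums):
  P(X=0) = 1/22 + 7/44 + 1/22 = 1/4
  P(X=1) = 1/22 + 3/44 + 5/22 = 15/44
  P(X=2) = 1/22 + 9/44 + 7/44 = 9/22
H(X) = -[(1/4)·log₂(1/4) + (15/44)·log₂(15/44) + (9/22)·log₂(9/22)]
  = 0.5000 + 0.5293 + 0.5275 = 1.5568 bits

H(Y|X) = Σ_x P(x)·H(Y|X=x):
  X=0: P(X=0) = 1/4, P(Y|X=0) = (2/11, 7/11, 2/11) → H(Y|X=0) = 1.3093
  X=1: P(X=1) = 15/44, P(Y|X=1) = (2/15, 1/5, 2/3) → H(Y|X=1) = 1.2419
  X=2: P(X=2) = 9/22, P(Y|X=2) = (1/9, 1/2, 7/18) → H(Y|X=2) = 1.3821
H(Y|X) = (1/4)·1.3093 + (15/44)·1.2419 + (9/22)·1.3821 = 1.3161 bits

H(X,Y) = -Σ_{x,y} P(x,y) log₂ P(x,y). Per-cell terms -P(x,y)·log₂P(x,y):
  X=0: 0.2027, 0.4219, 0.2027
  X=1: 0.2027, 0.2642, 0.4858
  X=2: 0.2027, 0.4683, 0.4219
Sum of the 9 terms: H(X,Y) = 2.8729 bits

Chain rule check:
  H(X) + H(Y|X) = 1.5568 + 1.3161 = 2.8729 bits
  H(X,Y) = 2.8729 bits
✓ Chain rule verified.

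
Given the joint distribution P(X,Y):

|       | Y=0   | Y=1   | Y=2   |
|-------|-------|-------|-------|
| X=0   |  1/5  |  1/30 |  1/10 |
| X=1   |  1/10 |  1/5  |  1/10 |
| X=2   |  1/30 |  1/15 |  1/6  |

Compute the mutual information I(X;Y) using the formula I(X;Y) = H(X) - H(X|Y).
0.2020 bits

I(X;Y) = H(X) - H(X|Y)

Marginal of X (row sums):
  P(X=0) = 1/5 + 1/30 + 1/10 = 1/3
  P(X=1) = 1/10 + 1/5 + 1/10 = 2/5
  P(X=2) = 1/30 + 1/15 + 1/6 = 4/15
H(X) = -[(1/3)·log₂(1/3) + (2/5)·log₂(2/5) + (4/15)·log₂(4/15)]
  = 0.528321 + 0.528771 + 0.508504 = 1.56560 bits

Marginal of Y (column sums):
  P(Y=0) = 1/5 + 1/10 + 1/30 = 1/3
  P(Y=1) = 1/30 + 1/5 + 1/15 = 3/10
  P(Y=2) = 1/10 + 1/10 + 1/6 = 11/30
H(X|Y) = Σ_y P(y)·H(X|Y=y):
  Y=0: P(Y=0) = 1/3, P(X|Y=0) = (3/5, 3/10, 1/10) → H(X|Y=0) = 1.295462
  Y=1: P(Y=1) = 3/10, P(X|Y=1) = (1/9, 2/3, 2/9) → H(X|Y=1) = 1.224394
  Y=2: P(Y=2) = 11/30, P(X|Y=2) = (3/11, 3/11, 5/11) → H(X|Y=2) = 1.539485
H(X|Y) = (1/3)·1.295462 + (3/10)·1.224394 + (11/30)·1.539485 = 1.36362 bits

I(X;Y) = H(X) - H(X|Y) = 1.56560 - 1.36362 = 0.2020 bits

Cross-check via I(X;Y) = H(X) + H(Y) - H(X,Y): computing H(Y) from the column sums and H(X,Y) from the 9 cells in the same way gives H(Y) = 1.58015 bits and H(X,Y) = 2.94376 bits, so
I(X;Y) = 1.56560 + 1.58015 - 2.94376 = 0.2020 bits ✓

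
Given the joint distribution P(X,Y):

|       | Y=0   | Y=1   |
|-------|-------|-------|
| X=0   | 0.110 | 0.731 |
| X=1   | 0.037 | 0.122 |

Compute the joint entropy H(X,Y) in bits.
1.2270 bits

H(X,Y) = -Σ_{x,y} P(x,y) log₂ P(x,y). Per-cell terms -P(x,y)·log₂P(x,y):
  X=0: 0.35029, 0.33045
  X=1: 0.17598, 0.37028
Sum of the 4 terms: H(X,Y) = 1.2270 bits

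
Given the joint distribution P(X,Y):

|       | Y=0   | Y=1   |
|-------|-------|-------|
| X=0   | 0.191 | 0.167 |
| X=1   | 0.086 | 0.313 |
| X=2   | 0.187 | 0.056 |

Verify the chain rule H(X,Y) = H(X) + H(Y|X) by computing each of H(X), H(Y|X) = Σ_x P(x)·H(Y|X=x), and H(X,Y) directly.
H(X) = 1.5554 bits, H(Y|X) = 0.8461 bits, H(X,Y) = 2.4015 bits

Marginal of X (row sums):
  P(X=0) = 0.191 + 0.167 = 0.358
  P(X=1) = 0.086 + 0.313 = 0.399
  P(X=2) = 0.187 + 0.056 = 0.243
H(X) = -[0.358·log₂(0.358) + 0.399·log₂(0.399) + 0.243·log₂(0.243)]
  = 0.5305 + 0.5289 + 0.4960 = 1.5554 bits

H(Y|X) = Σ_x P(x)·H(Y|X=x):
  X=0: P(X=0) = 0.358, P(Y|X=0) = (191/358, 167/358) → H(Y|X=0) = 0.9968
  X=1: P(X=1) = 0.399, P(Y|X=1) = (86/399, 313/399) → H(Y|X=1) = 0.7519
  X=2: P(X=2) = 0.243, P(Y|X=2) = (187/243, 56/243) → H(Y|X=2) = 0.7788
H(Y|X) = 0.358·0.9968 + 0.399·0.7519 + 0.243·0.7788 = 0.8461 bits

H(X,Y) = -Σ_{x,y} P(x,y) log₂ P(x,y). Per-cell terms -P(x,y)·log₂P(x,y):
  X=0: 0.4562, 0.4312
  X=1: 0.3044, 0.5245
  X=2: 0.4523, 0.2329
Sum of the 6 terms: H(X,Y) = 2.4015 bits

Chain rule check:
  H(X) + H(Y|X) = 1.5554 + 0.8461 = 2.4015 bits
  H(X,Y) = 2.4015 bits
✓ Chain rule verified.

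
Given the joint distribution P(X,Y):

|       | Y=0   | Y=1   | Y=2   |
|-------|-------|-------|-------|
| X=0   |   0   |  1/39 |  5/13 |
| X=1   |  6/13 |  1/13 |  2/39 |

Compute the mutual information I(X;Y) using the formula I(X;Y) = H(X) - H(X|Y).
0.6656 bits

I(X;Y) = H(X) - H(X|Y)

Marginal of X (row sums):
  P(X=0) = 0 + 1/39 + 5/13 = 16/39
  P(X=1) = 6/13 + 1/13 + 2/39 = 23/39
H(X) = -[(16/39)·log₂(16/39) + (23/39)·log₂(23/39)]
  = 0.5273 + 0.4493 = 0.9766 bits

Marginal of Y (column sums):
  P(Y=0) = 0 + 6/13 = 6/13
  P(Y=1) = 1/39 + 1/13 = 4/39
  P(Y=2) = 5/13 + 2/39 = 17/39
H(X|Y) = Σ_y P(y)·H(X|Y=y):
  Y=0: P(Y=0) = 6/13, P(X|Y=0) = (0, 1) → H(X|Y=0) = 0.0000
  Y=1: P(Y=1) = 4/39, P(X|Y=1) = (1/4, 3/4) → H(X|Y=1) = 0.8113
  Y=2: P(Y=2) = 17/39, P(X|Y=2) = (15/17, 2/17) → H(X|Y=2) = 0.5226
H(X|Y) = (6/13)·0.0000 + (4/39)·0.8113 + (17/39)·0.5226 = 0.3110 bits

I(X;Y) = H(X) - H(X|Y) = 0.9766 - 0.3110 = 0.6656 bits

Cross-check via I(X;Y) = H(X) + H(Y) - H(X,Y): computing H(Y) from the column sums and H(X,Y) from the 6 cells in the same way gives H(Y) = 1.3740 bits and H(X,Y) = 1.6850 bits, so
I(X;Y) = 0.9766 + 1.3740 - 1.6850 = 0.6656 bits ✓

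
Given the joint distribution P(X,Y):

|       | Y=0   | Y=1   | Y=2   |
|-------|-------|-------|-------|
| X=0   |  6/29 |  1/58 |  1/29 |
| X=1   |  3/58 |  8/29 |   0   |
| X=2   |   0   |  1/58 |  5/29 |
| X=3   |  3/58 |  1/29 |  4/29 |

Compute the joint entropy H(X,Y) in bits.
2.7933 bits

H(X,Y) = -Σ_{x,y} P(x,y) log₂ P(x,y). Per-cell terms -P(x,y)·log₂P(x,y):
  X=0: 0.4703, 0.1010, 0.1675
  X=1: 0.2210, 0.5125, 0.0000
  X=2: 0.0000, 0.1010, 0.4373
  X=3: 0.2210, 0.1675, 0.3942
  (cells with P = 0 contribute 0)
Sum of the 12 terms: H(X,Y) = 2.7933 bits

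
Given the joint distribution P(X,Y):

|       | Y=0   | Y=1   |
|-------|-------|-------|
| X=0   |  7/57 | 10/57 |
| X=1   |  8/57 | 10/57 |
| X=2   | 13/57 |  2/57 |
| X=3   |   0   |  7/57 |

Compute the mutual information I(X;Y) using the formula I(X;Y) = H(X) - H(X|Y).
0.2462 bits

I(X;Y) = H(X) - H(X|Y)

Marginal of X (row sums):
  P(X=0) = 7/57 + 10/57 = 17/57
  P(X=1) = 8/57 + 10/57 = 6/19
  P(X=2) = 13/57 + 2/57 = 5/19
  P(X=3) = 0 + 7/57 = 7/57
H(X) = -[(17/57)·log₂(17/57) + (6/19)·log₂(6/19) + (5/19)·log₂(5/19) + (7/57)·log₂(7/57)]
  = 0.5206 + 0.5251 + 0.5068 + 0.3716 = 1.9241 bits

Marginal of Y (column sums):
  P(Y=0) = 7/57 + 8/57 + 13/57 + 0 = 28/57
  P(Y=1) = 10/57 + 10/57 + 2/57 + 7/57 = 29/57
H(X|Y) = Σ_y P(y)·H(X|Y=y):
  Y=0: P(Y=0) = 28/57, P(X|Y=0) = (1/4, 2/7, 13/28, 0) → H(X|Y=0) = 1.5303
  Y=1: P(Y=1) = 29/57, P(X|Y=1) = (10/29, 10/29, 2/29, 7/29) → H(X|Y=1) = 1.8204
H(X|Y) = (28/57)·1.5303 + (29/57)·1.8204 = 1.6779 bits

I(X;Y) = H(X) - H(X|Y) = 1.9241 - 1.6779 = 0.2462 bits

Cross-check via I(X;Y) = H(X) + H(Y) - H(X,Y): computing H(Y) from the column sums and H(X,Y) from the 8 cells in the same way gives H(Y) = 0.9998 bits and H(X,Y) = 2.6777 bits, so
I(X;Y) = 1.9241 + 0.9998 - 2.6777 = 0.2462 bits ✓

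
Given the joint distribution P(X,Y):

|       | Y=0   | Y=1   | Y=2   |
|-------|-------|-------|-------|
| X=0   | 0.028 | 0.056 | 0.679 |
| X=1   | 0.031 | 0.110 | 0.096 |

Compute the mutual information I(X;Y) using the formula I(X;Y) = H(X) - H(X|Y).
0.1592 bits

I(X;Y) = H(X) - H(X|Y)

Marginal of X (row sums):
  P(X=0) = 0.028 + 0.056 + 0.679 = 0.763
  P(X=1) = 0.031 + 0.110 + 0.096 = 0.237
H(X) = -[0.763·log₂(0.763) + 0.237·log₂(0.237)]
  = 0.297757 + 0.492259 = 0.79002 bits

Marginal of Y (column sums):
  P(Y=0) = 0.028 + 0.031 = 0.059
  P(Y=1) = 0.056 + 0.110 = 0.166
  P(Y=2) = 0.679 + 0.096 = 0.775
H(X|Y) = Σ_y P(y)·H(X|Y=y):
  Y=0: P(Y=0) = 0.059, P(X|Y=0) = (28/59, 31/59) → H(X|Y=0) = 0.998134
  Y=1: P(Y=1) = 0.166, P(X|Y=1) = (28/83, 55/83) → H(X|Y=1) = 0.922260
  Y=2: P(Y=2) = 0.775, P(X|Y=2) = (679/775, 96/775) → H(X|Y=2) = 0.540386
H(X|Y) = 0.059·0.998134 + 0.166·0.922260 + 0.775·0.540386 = 0.63078 bits

I(X;Y) = H(X) - H(X|Y) = 0.79002 - 0.63078 = 0.1592 bits

Cross-check via I(X;Y) = H(X) + H(Y) - H(X,Y): computing H(Y) from the column sums and H(X,Y) from the 6 cells in the same way gives H(Y) = 0.95596 bits and H(X,Y) = 1.58675 bits, so
I(X;Y) = 0.79002 + 0.95596 - 1.58675 = 0.1592 bits ✓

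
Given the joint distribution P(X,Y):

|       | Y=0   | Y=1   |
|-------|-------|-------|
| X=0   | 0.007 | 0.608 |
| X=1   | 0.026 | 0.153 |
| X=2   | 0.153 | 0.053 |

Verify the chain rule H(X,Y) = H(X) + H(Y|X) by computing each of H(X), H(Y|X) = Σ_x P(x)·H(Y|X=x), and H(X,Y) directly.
H(X) = 1.3451 bits, H(Y|X) = 0.3317 bits, H(X,Y) = 1.6768 bits

Marginal of X (row sums):
  P(X=0) = 0.007 + 0.608 = 0.615
  P(X=1) = 0.026 + 0.153 = 0.179
  P(X=2) = 0.153 + 0.053 = 0.206
H(X) = -[0.615·log₂(0.615) + 0.179·log₂(0.179) + 0.206·log₂(0.206)]
  = 0.43133 + 0.44427 + 0.46953 = 1.3451 bits

H(Y|X) = Σ_x P(x)·H(Y|X=x):
  X=0: P(X=0) = 0.615, P(Y|X=0) = (7/615, 608/615) → H(Y|X=0) = 0.08982
  X=1: P(X=1) = 0.179, P(Y|X=1) = (26/179, 153/179) → H(Y|X=1) = 0.59783
  X=2: P(X=2) = 0.206, P(Y|X=2) = (153/206, 53/206) → H(Y|X=2) = 0.82262
H(Y|X) = 0.615·0.08982 + 0.179·0.59783 + 0.206·0.82262 = 0.3317 bits

H(X,Y) = -Σ_{x,y} P(x,y) log₂ P(x,y). Per-cell terms -P(x,y)·log₂P(x,y):
  X=0: 0.05011, 0.43646
  X=1: 0.13690, 0.41438
  X=2: 0.41438, 0.22461
Sum of the 6 terms: H(X,Y) = 1.6768 bits

Chain rule check:
  H(X) + H(Y|X) = 1.3451 + 0.3317 = 1.6768 bits
  H(X,Y) = 1.6768 bits
✓ Chain rule verified.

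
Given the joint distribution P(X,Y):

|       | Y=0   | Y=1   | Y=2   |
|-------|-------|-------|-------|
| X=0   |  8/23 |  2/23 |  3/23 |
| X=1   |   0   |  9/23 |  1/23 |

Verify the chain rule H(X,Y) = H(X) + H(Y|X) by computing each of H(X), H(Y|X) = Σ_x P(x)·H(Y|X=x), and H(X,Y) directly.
H(X) = 0.9877 bits, H(Y|X) = 0.9583 bits, H(X,Y) = 1.9460 bits

Marginal of X (row sums):
  P(X=0) = 8/23 + 2/23 + 3/23 = 13/23
  P(X=1) = 0 + 9/23 + 1/23 = 10/23
H(X) = -[(13/23)·log₂(13/23) + (10/23)·log₂(10/23)]
  = 0.46524 + 0.52245 = 0.9877 bits

H(Y|X) = Σ_x P(x)·H(Y|X=x):
  X=0: P(X=0) = 13/23, P(Y|X=0) = (8/13, 2/13, 3/13) → H(Y|X=0) = 1.33468
  X=1: P(X=1) = 10/23, P(Y|X=1) = (0, 9/10, 1/10) → H(Y|X=1) = 0.46900
H(Y|X) = (13/23)·1.33468 + (10/23)·0.46900 = 0.9583 bits

H(X,Y) = -Σ_{x,y} P(x,y) log₂ P(x,y). Per-cell terms -P(x,y)·log₂P(x,y):
  X=0: 0.52993, 0.30640, 0.38330
  X=1: 0.00000, 0.52968, 0.19668
  (cells with P = 0 contribute 0)
Sum of the 6 terms: H(X,Y) = 1.9460 bits

Chain rule check:
  H(X) + H(Y|X) = 0.9877 + 0.9583 = 1.9460 bits
  H(X,Y) = 1.9460 bits
✓ Chain rule verified.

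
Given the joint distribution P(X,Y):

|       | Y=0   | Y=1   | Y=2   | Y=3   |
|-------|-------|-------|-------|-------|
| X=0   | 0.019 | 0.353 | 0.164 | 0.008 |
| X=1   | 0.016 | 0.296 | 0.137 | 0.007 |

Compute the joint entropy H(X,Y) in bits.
2.1807 bits

H(X,Y) = -Σ_{x,y} P(x,y) log₂ P(x,y). Per-cell terms -P(x,y)·log₂P(x,y):
  X=0: 0.10864, 0.53030, 0.42775, 0.05573
  X=1: 0.09545, 0.51987, 0.39288, 0.05011
Sum of the 8 terms: H(X,Y) = 2.1807 bits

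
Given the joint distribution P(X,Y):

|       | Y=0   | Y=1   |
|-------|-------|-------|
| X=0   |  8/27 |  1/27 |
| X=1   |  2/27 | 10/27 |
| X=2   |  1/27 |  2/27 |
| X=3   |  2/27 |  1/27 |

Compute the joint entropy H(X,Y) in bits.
2.4134 bits

H(X,Y) = -Σ_{x,y} P(x,y) log₂ P(x,y). Per-cell terms -P(x,y)·log₂P(x,y):
  X=0: 0.519967, 0.176107
  X=1: 0.278140, 0.530726
  X=2: 0.176107, 0.278140
  X=3: 0.278140, 0.176107
Sum of the 8 terms: H(X,Y) = 2.4134 bits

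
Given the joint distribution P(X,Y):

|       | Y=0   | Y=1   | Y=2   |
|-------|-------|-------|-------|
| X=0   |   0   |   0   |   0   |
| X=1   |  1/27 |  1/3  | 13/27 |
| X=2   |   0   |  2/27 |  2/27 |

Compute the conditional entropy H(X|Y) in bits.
0.5934 bits

H(X|Y) = H(X,Y) - H(Y)

H(X,Y) = -Σ_{x,y} P(x,y) log₂ P(x,y). Per-cell terms -P(x,y)·log₂P(x,y):
  X=0: 0.00000, 0.00000, 0.00000
  X=1: 0.17611, 0.52832, 0.50770
  X=2: 0.00000, 0.27814, 0.27814
  (cells with P = 0 contribute 0)
Sum of the 9 terms: H(X,Y) = 1.7684 bits

Marginal of Y (column sums):
  P(Y=0) = 0 + 1/27 + 0 = 1/27
  P(Y=1) = 0 + 1/3 + 2/27 = 11/27
  P(Y=2) = 0 + 13/27 + 2/27 = 5/9
H(Y) = -[(1/27)·log₂(1/27) + (11/27)·log₂(11/27) + (5/9)·log₂(5/9)]
  = 0.17611 + 0.52778 + 0.47111 = 1.1750 bits

H(X|Y) = H(X,Y) - H(Y) = 1.7684 - 1.1750 = 0.5934 bits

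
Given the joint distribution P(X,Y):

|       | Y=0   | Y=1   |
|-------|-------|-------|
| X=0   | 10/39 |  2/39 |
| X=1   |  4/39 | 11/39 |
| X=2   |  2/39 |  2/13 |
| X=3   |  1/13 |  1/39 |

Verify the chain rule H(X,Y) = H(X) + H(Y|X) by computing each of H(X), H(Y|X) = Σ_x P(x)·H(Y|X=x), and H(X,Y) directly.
H(X) = 1.8592 bits, H(Y|X) = 0.7714 bits, H(X,Y) = 2.6306 bits

Marginal of X (row sums):
  P(X=0) = 10/39 + 2/39 = 4/13
  P(X=1) = 4/39 + 11/39 = 5/13
  P(X=2) = 2/39 + 2/13 = 8/39
  P(X=3) = 1/13 + 1/39 = 4/39
H(X) = -[(4/13)·log₂(4/13) + (5/13)·log₂(5/13) + (8/39)·log₂(8/39) + (4/39)·log₂(4/39)]
  = 0.52321 + 0.53020 + 0.46880 + 0.33696 = 1.8592 bits

H(Y|X) = Σ_x P(x)·H(Y|X=x):
  X=0: P(X=0) = 4/13, P(Y|X=0) = (5/6, 1/6) → H(Y|X=0) = 0.65002
  X=1: P(X=1) = 5/13, P(Y|X=1) = (4/15, 11/15) → H(Y|X=1) = 0.83664
  X=2: P(X=2) = 8/39, P(Y|X=2) = (1/4, 3/4) → H(Y|X=2) = 0.81128
  X=3: P(X=3) = 4/39, P(Y|X=3) = (3/4, 1/4) → H(Y|X=3) = 0.81128
H(Y|X) = (4/13)·0.65002 + (5/13)·0.83664 + (8/39)·0.81128 + (4/39)·0.81128 = 0.7714 bits

H(X,Y) = -Σ_{x,y} P(x,y) log₂ P(x,y). Per-cell terms -P(x,y)·log₂P(x,y):
  X=0: 0.50345, 0.21976
  X=1: 0.33696, 0.51502
  X=2: 0.21976, 0.41545
  X=3: 0.28465, 0.13552
Sum of the 8 terms: H(X,Y) = 2.6306 bits

Chain rule check:
  H(X) + H(Y|X) = 1.8592 + 0.7714 = 2.6306 bits
  H(X,Y) = 2.6306 bits
✓ Chain rule verified.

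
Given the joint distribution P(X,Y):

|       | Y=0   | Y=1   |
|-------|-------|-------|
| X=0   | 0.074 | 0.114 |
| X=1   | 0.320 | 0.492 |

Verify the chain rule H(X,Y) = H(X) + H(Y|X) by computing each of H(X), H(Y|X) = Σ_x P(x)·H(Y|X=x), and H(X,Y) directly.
H(X) = 0.6973 bits, H(Y|X) = 0.9673 bits, H(X,Y) = 1.6646 bits

Marginal of X (row sums):
  P(X=0) = 0.074 + 0.114 = 0.188
  P(X=1) = 0.320 + 0.492 = 0.812
H(X) = -[0.188·log₂(0.188) + 0.812·log₂(0.812)]
  = 0.45330 + 0.24396 = 0.6973 bits

H(Y|X) = Σ_x P(x)·H(Y|X=x):
  X=0: P(X=0) = 0.188, P(Y|X=0) = (37/94, 57/94) → H(Y|X=0) = 0.96709
  X=1: P(X=1) = 0.812, P(Y|X=1) = (80/203, 123/203) → H(Y|X=1) = 0.96739
H(Y|X) = 0.188·0.96709 + 0.812·0.96739 = 0.9673 bits

H(X,Y) = -Σ_{x,y} P(x,y) log₂ P(x,y). Per-cell terms -P(x,y)·log₂P(x,y):
  X=0: 0.27797, 0.35715
  X=1: 0.52603, 0.50345
Sum of the 4 terms: H(X,Y) = 1.6646 bits

Chain rule check:
  H(X) + H(Y|X) = 0.6973 + 0.9673 = 1.6646 bits
  H(X,Y) = 1.6646 bits
✓ Chain rule verified.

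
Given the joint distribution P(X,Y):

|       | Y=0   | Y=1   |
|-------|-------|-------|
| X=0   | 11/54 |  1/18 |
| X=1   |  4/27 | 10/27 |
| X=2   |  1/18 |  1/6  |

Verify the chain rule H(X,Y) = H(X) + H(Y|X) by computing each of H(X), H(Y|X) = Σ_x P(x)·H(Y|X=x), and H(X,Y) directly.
H(X) = 1.4784 bits, H(Y|X) = 0.8222 bits, H(X,Y) = 2.3006 bits

Marginal of X (row sums):
  P(X=0) = 11/54 + 1/18 = 7/27
  P(X=1) = 4/27 + 10/27 = 14/27
  P(X=2) = 1/18 + 1/6 = 2/9
H(X) = -[(7/27)·log₂(7/27) + (14/27)·log₂(14/27) + (2/9)·log₂(2/9)]
  = 0.5049 + 0.4913 + 0.4822 = 1.4784 bits

H(Y|X) = Σ_x P(x)·H(Y|X=x):
  X=0: P(X=0) = 7/27, P(Y|X=0) = (11/14, 3/14) → H(Y|X=0) = 0.7496
  X=1: P(X=1) = 14/27, P(Y|X=1) = (2/7, 5/7) → H(Y|X=1) = 0.8631
  X=2: P(X=2) = 2/9, P(Y|X=2) = (1/4, 3/4) → H(Y|X=2) = 0.8113
H(Y|X) = (7/27)·0.7496 + (14/27)·0.8631 + (2/9)·0.8113 = 0.8222 bits

H(X,Y) = -Σ_{x,y} P(x,y) log₂ P(x,y). Per-cell terms -P(x,y)·log₂P(x,y):
  X=0: 0.4676, 0.2317
  X=1: 0.4081, 0.5307
  X=2: 0.2317, 0.4308
Sum of the 6 terms: H(X,Y) = 2.3006 bits

Chain rule check:
  H(X) + H(Y|X) = 1.4784 + 0.8222 = 2.3006 bits
  H(X,Y) = 2.3006 bits
✓ Chain rule verified.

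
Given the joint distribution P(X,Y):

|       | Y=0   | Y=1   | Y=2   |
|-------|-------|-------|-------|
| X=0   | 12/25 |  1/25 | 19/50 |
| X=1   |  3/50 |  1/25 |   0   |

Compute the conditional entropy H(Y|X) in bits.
1.1848 bits

H(Y|X) = H(X,Y) - H(X)

H(X,Y) = -Σ_{x,y} P(x,y) log₂ P(x,y). Per-cell terms -P(x,y)·log₂P(x,y):
  X=0: 0.508269, 0.185754, 0.530453
  X=1: 0.243534, 0.185754, 0.000000
  (cells with P = 0 contribute 0)
Sum of the 6 terms: H(X,Y) = 1.65376 bits

Marginal of X (row sums):
  P(X=0) = 12/25 + 1/25 + 19/50 = 9/10
  P(X=1) = 3/50 + 1/25 + 0 = 1/10
H(X) = -[(9/10)·log₂(9/10) + (1/10)·log₂(1/10)]
  = 0.136803 + 0.332193 = 0.46900 bits

H(Y|X) = H(X,Y) - H(X) = 1.65376 - 0.46900 = 1.1848 bits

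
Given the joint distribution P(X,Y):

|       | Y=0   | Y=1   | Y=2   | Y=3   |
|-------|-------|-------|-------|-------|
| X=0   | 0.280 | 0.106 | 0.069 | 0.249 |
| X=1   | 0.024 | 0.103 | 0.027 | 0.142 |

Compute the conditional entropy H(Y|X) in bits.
1.7542 bits

H(Y|X) = H(X,Y) - H(X)

H(X,Y) = -Σ_{x,y} P(x,y) log₂ P(x,y). Per-cell terms -P(x,y)·log₂P(x,y):
  X=0: 0.51422, 0.34321, 0.26615, 0.49944
  X=1: 0.12914, 0.33777, 0.14069, 0.39988
Sum of the 8 terms: H(X,Y) = 2.6305 bits

Marginal of X (row sums):
  P(X=0) = 0.280 + 0.106 + 0.069 + 0.249 = 0.704
  P(X=1) = 0.024 + 0.103 + 0.027 + 0.142 = 0.296
H(X) = -[0.704·log₂(0.704) + 0.296·log₂(0.296)]
  = 0.35647 + 0.51987 = 0.8763 bits

H(Y|X) = H(X,Y) - H(X) = 2.6305 - 0.8763 = 1.7542 bits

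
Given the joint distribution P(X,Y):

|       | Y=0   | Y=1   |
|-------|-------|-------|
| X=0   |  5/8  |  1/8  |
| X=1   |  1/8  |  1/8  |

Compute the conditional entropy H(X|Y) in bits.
0.7375 bits

H(X|Y) = H(X,Y) - H(Y)

H(X,Y) = -Σ_{x,y} P(x,y) log₂ P(x,y). Per-cell terms -P(x,y)·log₂P(x,y):
  X=0: 0.4238, 0.3750
  X=1: 0.3750, 0.3750
Sum of the 4 terms: H(X,Y) = 1.5488 bits

Marginal of Y (column sums):
  P(Y=0) = 5/8 + 1/8 = 3/4
  P(Y=1) = 1/8 + 1/8 = 1/4
H(Y) = -[(3/4)·log₂(3/4) + (1/4)·log₂(1/4)]
  = 0.3113 + 0.5000 = 0.8113 bits

H(X|Y) = H(X,Y) - H(Y) = 1.5488 - 0.8113 = 0.7375 bits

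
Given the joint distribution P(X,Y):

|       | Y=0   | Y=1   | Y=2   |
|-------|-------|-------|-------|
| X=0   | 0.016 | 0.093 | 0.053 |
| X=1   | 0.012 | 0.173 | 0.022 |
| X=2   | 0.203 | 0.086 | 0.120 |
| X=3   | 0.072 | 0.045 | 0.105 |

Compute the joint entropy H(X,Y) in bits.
3.2288 bits

H(X,Y) = -Σ_{x,y} P(x,y) log₂ P(x,y). Per-cell terms -P(x,y)·log₂P(x,y):
  X=0: 0.09545, 0.31868, 0.22461
  X=1: 0.07657, 0.43789, 0.12114
  X=2: 0.46699, 0.30440, 0.36707
  X=3: 0.27330, 0.20133, 0.34141
Sum of the 12 terms: H(X,Y) = 3.2288 bits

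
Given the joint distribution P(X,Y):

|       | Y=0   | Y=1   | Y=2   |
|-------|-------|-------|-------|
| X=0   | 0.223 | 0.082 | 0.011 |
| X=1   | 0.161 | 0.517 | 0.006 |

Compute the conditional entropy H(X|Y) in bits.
0.7377 bits

H(X|Y) = H(X,Y) - H(Y)

H(X,Y) = -Σ_{x,y} P(x,y) log₂ P(x,y). Per-cell terms -P(x,y)·log₂P(x,y):
  X=0: 0.48277, 0.29588, 0.07157
  X=1: 0.42421, 0.49206, 0.04428
Sum of the 6 terms: H(X,Y) = 1.81077 bits

Marginal of Y (column sums):
  P(Y=0) = 0.223 + 0.161 = 0.384
  P(Y=1) = 0.082 + 0.517 = 0.599
  P(Y=2) = 0.011 + 0.006 = 0.017
H(Y) = -[0.384·log₂(0.384) + 0.599·log₂(0.599) + 0.017·log₂(0.017)]
  = 0.53024 + 0.44288 + 0.09993 = 1.07305 bits

H(X|Y) = H(X,Y) - H(Y) = 1.81077 - 1.07305 = 0.7377 bits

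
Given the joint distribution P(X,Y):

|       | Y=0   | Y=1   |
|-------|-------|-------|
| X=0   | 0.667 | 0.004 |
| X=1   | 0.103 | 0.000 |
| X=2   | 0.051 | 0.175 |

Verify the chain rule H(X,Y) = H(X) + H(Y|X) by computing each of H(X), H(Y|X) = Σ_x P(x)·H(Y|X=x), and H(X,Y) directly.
H(X) = 1.2089 bits, H(Y|X) = 0.2094 bits, H(X,Y) = 1.4183 bits

Marginal of X (row sums):
  P(X=0) = 0.667 + 0.004 = 0.671
  P(X=1) = 0.103 + 0.000 = 0.103
  P(X=2) = 0.051 + 0.175 = 0.226
H(X) = -[0.671·log₂(0.671) + 0.103·log₂(0.103) + 0.226·log₂(0.226)]
  = 0.38624 + 0.33777 + 0.48491 = 1.2089 bits

H(Y|X) = Σ_x P(x)·H(Y|X=x):
  X=0: P(X=0) = 0.671, P(Y|X=0) = (667/671, 4/671) → H(Y|X=0) = 0.05263
  X=1: P(X=1) = 0.103, P(Y|X=1) = (1, 0) → H(Y|X=1) = 0.00000
  X=2: P(X=2) = 0.226, P(Y|X=2) = (51/226, 175/226) → H(Y|X=2) = 0.77038
H(Y|X) = 0.671·0.05263 + 0.103·0.00000 + 0.226·0.77038 = 0.2094 bits

H(X,Y) = -Σ_{x,y} P(x,y) log₂ P(x,y). Per-cell terms -P(x,y)·log₂P(x,y):
  X=0: 0.38969, 0.03186
  X=1: 0.33777, 0.00000
  X=2: 0.21896, 0.44005
  (cells with P = 0 contribute 0)
Sum of the 6 terms: H(X,Y) = 1.4183 bits

Chain rule check:
  H(X) + H(Y|X) = 1.2089 + 0.2094 = 1.4183 bits
  H(X,Y) = 1.4183 bits
✓ Chain rule verified.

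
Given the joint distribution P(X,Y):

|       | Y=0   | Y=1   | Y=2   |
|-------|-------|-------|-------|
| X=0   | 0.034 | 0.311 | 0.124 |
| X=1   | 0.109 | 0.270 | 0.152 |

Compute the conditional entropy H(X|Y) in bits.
0.9660 bits

H(X|Y) = H(X,Y) - H(Y)

H(X,Y) = -Σ_{x,y} P(x,y) log₂ P(x,y). Per-cell terms -P(x,y)·log₂P(x,y):
  X=0: 0.16586, 0.52404, 0.37344
  X=1: 0.34854, 0.51002, 0.41311
Sum of the 6 terms: H(X,Y) = 2.3350 bits

Marginal of Y (column sums):
  P(Y=0) = 0.034 + 0.109 = 0.143
  P(Y=1) = 0.311 + 0.270 = 0.581
  P(Y=2) = 0.124 + 0.152 = 0.276
H(Y) = -[0.143·log₂(0.143) + 0.581·log₂(0.581) + 0.276·log₂(0.276)]
  = 0.40125 + 0.45515 + 0.51260 = 1.3690 bits

H(X|Y) = H(X,Y) - H(Y) = 2.3350 - 1.3690 = 0.9660 bits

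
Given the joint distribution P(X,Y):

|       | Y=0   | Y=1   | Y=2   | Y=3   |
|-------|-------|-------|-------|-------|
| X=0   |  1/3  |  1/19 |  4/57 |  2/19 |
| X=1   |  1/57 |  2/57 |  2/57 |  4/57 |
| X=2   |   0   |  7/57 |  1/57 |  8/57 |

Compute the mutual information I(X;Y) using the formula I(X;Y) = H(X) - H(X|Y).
0.3580 bits

I(X;Y) = H(X) - H(X|Y)

Marginal of X (row sums):
  P(X=0) = 1/3 + 1/19 + 4/57 + 2/19 = 32/57
  P(X=1) = 1/57 + 2/57 + 2/57 + 4/57 = 3/19
  P(X=2) = 0 + 7/57 + 1/57 + 8/57 = 16/57
H(X) = -[(32/57)·log₂(32/57) + (3/19)·log₂(3/19) + (16/57)·log₂(16/57)]
  = 0.4676 + 0.4205 + 0.5145 = 1.4026 bits

Marginal of Y (column sums):
  P(Y=0) = 1/3 + 1/57 + 0 = 20/57
  P(Y=1) = 1/19 + 2/57 + 7/57 = 4/19
  P(Y=2) = 4/57 + 2/57 + 1/57 = 7/57
  P(Y=3) = 2/19 + 4/57 + 8/57 = 6/19
H(X|Y) = Σ_y P(y)·H(X|Y=y):
  Y=0: P(Y=0) = 20/57, P(X|Y=0) = (19/20, 1/20, 0) → H(X|Y=0) = 0.2864
  Y=1: P(Y=1) = 4/19, P(X|Y=1) = (1/4, 1/6, 7/12) → H(X|Y=1) = 1.3844
  Y=2: P(Y=2) = 7/57, P(X|Y=2) = (4/7, 2/7, 1/7) → H(X|Y=2) = 1.3788
  Y=3: P(Y=3) = 6/19, P(X|Y=3) = (1/3, 2/9, 4/9) → H(X|Y=3) = 1.5305
H(X|Y) = (20/57)·0.2864 + (4/19)·1.3844 + (7/57)·1.3788 + (6/19)·1.5305 = 1.0446 bits

I(X;Y) = H(X) - H(X|Y) = 1.4026 - 1.0446 = 0.3580 bits

Cross-check via I(X;Y) = H(X) + H(Y) - H(X,Y): computing H(Y) from the column sums and H(X,Y) from the 12 cells in the same way gives H(Y) = 1.9001 bits and H(X,Y) = 2.9447 bits, so
I(X;Y) = 1.4026 + 1.9001 - 2.9447 = 0.3580 bits ✓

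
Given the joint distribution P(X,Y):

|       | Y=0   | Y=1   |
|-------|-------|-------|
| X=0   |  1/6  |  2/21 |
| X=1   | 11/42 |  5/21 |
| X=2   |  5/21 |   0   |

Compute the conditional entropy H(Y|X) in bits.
0.7469 bits

H(Y|X) = H(X,Y) - H(X)

H(X,Y) = -Σ_{x,y} P(x,y) log₂ P(x,y). Per-cell terms -P(x,y)·log₂P(x,y):
  X=0: 0.43083, 0.32308
  X=1: 0.50623, 0.49295
  X=2: 0.49295, 0.00000
  (cells with P = 0 contribute 0)
Sum of the 6 terms: H(X,Y) = 2.24604 bits

Marginal of X (row sums):
  P(X=0) = 1/6 + 2/21 = 11/42
  P(X=1) = 11/42 + 5/21 = 1/2
  P(X=2) = 5/21 + 0 = 5/21
H(X) = -[(11/42)·log₂(11/42) + (1/2)·log₂(1/2) + (5/21)·log₂(5/21)]
  = 0.50623 + 0.50000 + 0.49295 = 1.49918 bits

H(Y|X) = H(X,Y) - H(X) = 2.24604 - 1.49918 = 0.7469 bits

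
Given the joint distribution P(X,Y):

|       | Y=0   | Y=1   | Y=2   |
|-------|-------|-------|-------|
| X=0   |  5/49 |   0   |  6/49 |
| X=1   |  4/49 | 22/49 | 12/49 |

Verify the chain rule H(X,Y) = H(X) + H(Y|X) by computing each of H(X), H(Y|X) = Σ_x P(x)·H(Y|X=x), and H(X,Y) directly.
H(X) = 0.7683 bits, H(Y|X) = 1.2496 bits, H(X,Y) = 2.0178 bits

Marginal of X (row sums):
  P(X=0) = 5/49 + 0 + 6/49 = 11/49
  P(X=1) = 4/49 + 22/49 + 12/49 = 38/49
H(X) = -[(11/49)·log₂(11/49) + (38/49)·log₂(38/49)]
  = 0.483838 + 0.284443 = 0.7683 bits

H(Y|X) = Σ_x P(x)·H(Y|X=x):
  X=0: P(X=0) = 11/49, P(Y|X=0) = (5/11, 0, 6/11) → H(Y|X=0) = 0.994030
  X=1: P(X=1) = 38/49, P(Y|X=1) = (2/19, 11/19, 6/19) → H(Y|X=1) = 1.323532
H(Y|X) = (11/49)·0.994030 + (38/49)·1.323532 = 1.2496 bits

H(X,Y) = -Σ_{x,y} P(x,y) log₂ P(x,y). Per-cell terms -P(x,y)·log₂P(x,y):
  X=0: 0.335998, 0.000000, 0.370989
  X=1: 0.295078, 0.518696, 0.497081
  (cells with P = 0 contribute 0)
Sum of the 6 terms: H(X,Y) = 2.0178 bits

Chain rule check:
  H(X) + H(Y|X) = 0.7683 + 1.2496 = 2.0179 bits
  H(X,Y) = 2.0178 bits
✓ Chain rule verified (Δ = 0.0001 is 4-dp rounding noise: each of the three values was rounded independently).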